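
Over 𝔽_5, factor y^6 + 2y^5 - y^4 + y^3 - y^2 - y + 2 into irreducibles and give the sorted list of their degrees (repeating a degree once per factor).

3, 3

Write h(y) = y^6 + 2y^5 - y^4 + y^3 - y^2 - y + 2.
Roots in 𝔽_5: h(0) = 2; h(1) = 3; h(2) = 1; h(3) = 1; h(4) = 4.
Complete factorization: h(y) = (y^3 - y + 2)·(y^3 + 2y^2 + 1).
Factor degrees with multiplicity: 3 + 3 = 6.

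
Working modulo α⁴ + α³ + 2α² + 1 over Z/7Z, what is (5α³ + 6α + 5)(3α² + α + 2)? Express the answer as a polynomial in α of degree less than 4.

α^3 + 6α^2 + 2α + 6

Multiply in Z/7Z[α]: (5α³ + 6α + 5)·(3α² + α + 2) = α⁵ + 5α⁴ + 3α + 3.
Reduce using α⁴ ≡ 6α³ + 5α² + 6 (mod α⁴ + α³ + 2α² + 1).
Reduced: α³ + 6α² + 2α + 6.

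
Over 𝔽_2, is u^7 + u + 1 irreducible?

Yes

Write m(u) = u^7 + u + 1.
Check for roots in 𝔽_2: m(0) = 1; m(1) = 1.
No roots, so no linear factors.
Monic irreducibles of degree 2 over GF(2): u^2 + u + 1.
None of them divide m (all give nonzero remainder).
Monic irreducibles of degree 3 over GF(2): u^3 + u + 1, u^3 + u^2 + 1.
None of them divide m (all give nonzero remainder).
No irreducible factor of degree ≤ 3 exists, so m is irreducible over GF(2).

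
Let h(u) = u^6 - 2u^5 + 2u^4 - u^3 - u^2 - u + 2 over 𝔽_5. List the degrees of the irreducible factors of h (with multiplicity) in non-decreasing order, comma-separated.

Roots in 𝔽_5: h(0) = 2; h(1) = 0 → root; h(2) = 0 → root; h(3) = 3; h(4) = 3.
Linear factors from roots: (u - 1), (u - 2).
Complete factorization: h(u) = (u - 2)·(u - 1)·(u^2 + 2u - 2)·(u^2 - u + 2).
Factor degrees with multiplicity: 1 + 1 + 2 + 2 = 6.

1, 1, 2, 2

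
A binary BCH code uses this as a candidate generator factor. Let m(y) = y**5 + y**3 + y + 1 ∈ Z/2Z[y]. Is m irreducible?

No

Check for roots in Z/2Z: m(0) = 1; m(1) = 0 → root.
m(1) = 0, so (y − 1) divides m(y); m is reducible.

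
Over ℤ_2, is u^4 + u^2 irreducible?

No

Write P(u) = u^4 + u^2.
Check for roots in ℤ_2: P(0) = 0 → root; P(1) = 0 → root.
P(0) = 0, so (u) divides P(u); P is reducible.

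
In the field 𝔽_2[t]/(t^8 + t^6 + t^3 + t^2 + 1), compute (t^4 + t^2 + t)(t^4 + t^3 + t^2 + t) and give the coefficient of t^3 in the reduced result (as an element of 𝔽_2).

1

Multiply in 𝔽_2[t]: (t^4 + t^2 + t)·(t^4 + t^3 + t^2 + t) = t^8 + t^7 + t^5 + t^2.
Reduce using t^8 ≡ t^6 + t^3 + t^2 + 1 (mod t^8 + t^6 + t^3 + t^2 + 1).
Reduced: t^7 + t^6 + t^5 + t^3 + 1.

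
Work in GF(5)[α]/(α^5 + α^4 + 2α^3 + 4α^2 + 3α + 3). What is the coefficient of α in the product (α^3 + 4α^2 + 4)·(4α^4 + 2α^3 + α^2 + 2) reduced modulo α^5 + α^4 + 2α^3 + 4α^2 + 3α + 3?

2

Multiply in GF(5)[α]: (α^3 + 4α^2 + 4)·(4α^4 + 2α^3 + α^2 + 2) = 4α^7 + 3α^6 + 4α^5 + 2α^2 + 3.
Reduce using α^5 ≡ 4α^4 + 3α^3 + α^2 + 2α + 2 (mod α^5 + α^4 + 2α^3 + 4α^2 + 3α + 3).
Reduced: 4α^4 + 3α^3 + 2α + 2.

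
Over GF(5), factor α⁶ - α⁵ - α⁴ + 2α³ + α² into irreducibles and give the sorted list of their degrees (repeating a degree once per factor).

1, 1, 1, 3

Write g(α) = α⁶ - α⁵ - α⁴ + 2α³ + α².
Roots in GF(5): g(0) = 0 → root; g(1) = 2; g(2) = 1; g(3) = 3; g(4) = 0 → root.
Linear factors from roots: (α), (α + 1).
Complete factorization: g(α) = (α + 1)·(α)^2·(α³ - 2α² + α + 1).
Factor degrees with multiplicity: 1 + 1 + 1 + 3 = 6.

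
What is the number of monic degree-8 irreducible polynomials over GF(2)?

30

The number of monic irreducibles of degree 8 over GF(2) is (1/8)·Σ_{d∣8} μ(8/d) 2^d.
Divisors of 8: 1, 2, 4, 8; μ(8/d) for each: 0, 0, -1, 1.
Σ = − 2^4 + 2^8 = 240.
N = 240/8 = 30.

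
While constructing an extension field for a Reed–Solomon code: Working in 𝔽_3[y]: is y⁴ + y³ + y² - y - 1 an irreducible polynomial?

Write g(y) = y⁴ + y³ + y² - y - 1.
Check for roots in 𝔽_3: g(0) = 2; g(1) = 1; g(2) = 1.
No roots, so no linear factors.
Monic irreducibles of degree 2 over GF(3): y² + 1, y² + y - 1, y² - y - 1.
None of them divide g (all give nonzero remainder).
No irreducible factor of degree ≤ 2 exists, so g is irreducible over GF(3).

Yes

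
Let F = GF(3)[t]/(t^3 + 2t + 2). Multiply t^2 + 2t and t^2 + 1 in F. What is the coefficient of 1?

Multiply in GF(3)[t]: (t^2 + 2t)·(t^2 + 1) = t^4 + 2t^3 + t^2 + 2t.
Reduce using t^3 ≡ t + 1 (mod t^3 + 2t + 2).
Reduced: 2t^2 + 2t + 2.

2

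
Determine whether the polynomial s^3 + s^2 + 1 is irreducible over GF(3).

No

Write P(s) = s^3 + s^2 + 1.
Check for roots in GF(3): P(0) = 1; P(1) = 0 → root; P(2) = 1.
P(1) = 0, so (s − 1) divides P(s); P is reducible.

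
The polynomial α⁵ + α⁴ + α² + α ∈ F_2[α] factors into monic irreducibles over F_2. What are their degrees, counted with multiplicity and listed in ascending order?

1, 1, 1, 2

Write g(α) = α⁵ + α⁴ + α² + α.
Roots in F_2: g(0) = 0 → root; g(1) = 0 → root.
Linear factors from roots: (α), (α + 1).
Complete factorization: g(α) = (α)·(α + 1)^2·(α² + α + 1).
Factor degrees with multiplicity: 1 + 1 + 1 + 2 = 5.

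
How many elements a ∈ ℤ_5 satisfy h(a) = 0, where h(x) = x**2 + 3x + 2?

2

Evaluate at each of the 5 elements of ℤ_5:
h(0) = 2; h(1) = 1; h(2) = 2; h(3) = 0 → root; h(4) = 0 → root.
Roots: {3, 4}.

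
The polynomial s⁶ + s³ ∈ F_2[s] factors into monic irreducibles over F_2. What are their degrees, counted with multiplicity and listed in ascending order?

Write g(s) = s⁶ + s³.
Roots in F_2: g(0) = 0 → root; g(1) = 0 → root.
Linear factors from roots: (s), (s + 1).
Complete factorization: g(s) = (s + 1)·(s)^3·(s² + s + 1).
Factor degrees with multiplicity: 1 + 1 + 1 + 1 + 2 = 6.

1, 1, 1, 1, 2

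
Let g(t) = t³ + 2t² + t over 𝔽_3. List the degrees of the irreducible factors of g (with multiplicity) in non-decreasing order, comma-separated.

1, 1, 1

Roots in 𝔽_3: g(0) = 0 → root; g(1) = 1; g(2) = 0 → root.
Linear factors from roots: (t), (t + 1).
Complete factorization: g(t) = (t)·(t + 1)^2.
Factor degrees with multiplicity: 1 + 1 + 1 = 3.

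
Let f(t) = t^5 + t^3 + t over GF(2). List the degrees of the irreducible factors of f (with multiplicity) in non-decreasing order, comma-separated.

Roots in GF(2): f(0) = 0 → root; f(1) = 1.
Linear factors from roots: (t).
Complete factorization: f(t) = (t)·(t^2 + t + 1)^2.
Factor degrees with multiplicity: 1 + 2 + 2 = 5.

1, 2, 2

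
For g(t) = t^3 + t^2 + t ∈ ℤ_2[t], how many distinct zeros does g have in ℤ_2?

1

Evaluate at each of the 2 elements of ℤ_2:
g(0) = 0 → root; g(1) = 1.
Roots: {0}.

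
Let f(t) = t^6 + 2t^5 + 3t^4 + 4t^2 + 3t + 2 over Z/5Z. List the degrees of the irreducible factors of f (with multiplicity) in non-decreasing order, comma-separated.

1, 1, 1, 1, 2

Roots in Z/5Z: f(0) = 2; f(1) = 0 → root; f(2) = 0 → root; f(3) = 0 → root; f(4) = 0 → root.
Linear factors from roots: (t + 4), (t + 3), (t + 2), (t + 1).
Complete factorization: f(t) = (t + 1)·(t + 2)·(t + 3)·(t + 4)·(t^2 + 2t + 3).
Factor degrees with multiplicity: 1 + 1 + 1 + 1 + 2 = 6.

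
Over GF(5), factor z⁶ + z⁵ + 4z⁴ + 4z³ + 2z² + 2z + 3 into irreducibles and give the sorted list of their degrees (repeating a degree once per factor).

Write h(z) = z⁶ + z⁵ + 4z⁴ + 4z³ + 2z² + 2z + 3.
Roots in GF(5): h(0) = 3; h(1) = 2; h(2) = 2; h(3) = 1; h(4) = 3.
Complete factorization: h(z) = (z⁶ + z⁵ + 4z⁴ + 4z³ + 2z² + 2z + 3).
Factor degrees with multiplicity: 6 = 6.

6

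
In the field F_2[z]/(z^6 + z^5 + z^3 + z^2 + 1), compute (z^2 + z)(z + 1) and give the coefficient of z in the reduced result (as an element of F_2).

Multiply in F_2[z]: (z^2 + z)·(z + 1) = z^3 + z.
Reduced: z^3 + z.

1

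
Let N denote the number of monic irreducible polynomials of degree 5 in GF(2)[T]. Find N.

6

x^(2^5) − x is the product of all monic irreducibles of degree dividing 5; Möbius inversion gives N = (1/5) Σ μ(5/d)·2^d.
Divisors of 5: 1, 5; μ(5/d) for each: -1, 1.
Σ = − 2^1 + 2^5 = 30.
N = 30/5 = 6.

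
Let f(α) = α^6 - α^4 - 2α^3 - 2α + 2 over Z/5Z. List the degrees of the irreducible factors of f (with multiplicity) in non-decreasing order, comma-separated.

Roots in Z/5Z: f(0) = 2; f(1) = 3; f(2) = 0 → root; f(3) = 0 → root; f(4) = 1.
Linear factors from roots: (α - 2), (α + 2).
Complete factorization: f(α) = (α + 2)·(α - 2)·(α^2 + 2α - 1)·(α^2 - 2α - 2).
Factor degrees with multiplicity: 1 + 1 + 2 + 2 = 6.

1, 1, 2, 2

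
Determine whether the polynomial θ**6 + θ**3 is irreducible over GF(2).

Write m(θ) = θ**6 + θ**3.
Check for roots in GF(2): m(0) = 0 → root; m(1) = 0 → root.
m(0) = 0, so (θ) divides m(θ); m is reducible.

No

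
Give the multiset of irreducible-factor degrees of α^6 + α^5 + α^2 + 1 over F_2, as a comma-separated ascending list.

Write f(α) = α^6 + α^5 + α^2 + 1.
Roots in F_2: f(0) = 1; f(1) = 0 → root.
Linear factors from roots: (α + 1).
Complete factorization: f(α) = (α + 1)·(α^2 + α + 1)·(α^3 + α^2 + 1).
Factor degrees with multiplicity: 1 + 2 + 3 = 6.

1, 2, 3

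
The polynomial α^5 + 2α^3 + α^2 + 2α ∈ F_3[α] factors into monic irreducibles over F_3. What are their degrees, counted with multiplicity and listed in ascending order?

1, 1, 1, 2

Write g(α) = α^5 + 2α^3 + α^2 + 2α.
Roots in F_3: g(0) = 0 → root; g(1) = 0 → root; g(2) = 2.
Linear factors from roots: (α), (α + 2).
Complete factorization: g(α) = (α)·(α + 2)^2·(α^2 + 2α + 2).
Factor degrees with multiplicity: 1 + 1 + 1 + 2 = 5.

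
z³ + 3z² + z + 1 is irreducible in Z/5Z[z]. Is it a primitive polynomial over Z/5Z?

Write f(z) = z³ + 3z² + z + 1.
|GF(5^3)^×| = 5^3 − 1 = 124. Prime factorization: 124 = 2^2·31.
f is primitive ⇔ z has order 124 in GF(5)[z]/(f), i.e. z^(124/q) ≠ 1 for each prime q | 124.
z^(62) mod f = 1
z^(4) mod f = 3z² + 2z + 3.
Since z^(62) = 1, the order of z divides 62 < 124; not primitive.

No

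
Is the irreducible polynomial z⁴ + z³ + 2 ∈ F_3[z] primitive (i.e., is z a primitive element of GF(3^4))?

Write f(z) = z⁴ + z³ + 2.
|GF(3^4)^×| = 3^4 − 1 = 80. Prime factorization: 80 = 2^4·5.
f is primitive ⇔ z has order 80 in GF(3)[z]/(f), i.e. z^(80/q) ≠ 1 for each prime q | 80.
z^(40) mod f = 2.
z^(16) mod f = 2z² + 2z + 2.
None equal 1, so z has full order 80; f is primitive.

Yes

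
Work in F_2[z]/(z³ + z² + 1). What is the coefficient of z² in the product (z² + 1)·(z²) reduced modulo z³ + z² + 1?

Multiply in F_2[z]: (z² + 1)·(z²) = z⁴ + z².
Reduce using z³ ≡ z² + 1 (mod z³ + z² + 1).
Reduced: z + 1.

0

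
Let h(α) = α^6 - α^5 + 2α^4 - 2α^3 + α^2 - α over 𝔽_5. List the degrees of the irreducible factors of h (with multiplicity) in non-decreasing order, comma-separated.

1, 1, 1, 1, 1, 1

Roots in 𝔽_5: h(0) = 0 → root; h(1) = 0 → root; h(2) = 0 → root; h(3) = 0 → root; h(4) = 3.
Linear factors from roots: (α), (α - 1), (α - 2), (α + 2).
Complete factorization: h(α) = (α)·(α - 1)·(α + 2)^2·(α - 2)^2.
Factor degrees with multiplicity: 1 + 1 + 1 + 1 + 1 + 1 = 6.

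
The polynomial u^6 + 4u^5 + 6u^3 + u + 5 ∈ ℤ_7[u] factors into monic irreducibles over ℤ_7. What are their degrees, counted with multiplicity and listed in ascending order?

Write h(u) = u^6 + 4u^5 + 6u^3 + u + 5.
Complete factorization: h(u) = (u^6 + 4u^5 + 6u^3 + u + 5).
Factor degrees with multiplicity: 6 = 6.

6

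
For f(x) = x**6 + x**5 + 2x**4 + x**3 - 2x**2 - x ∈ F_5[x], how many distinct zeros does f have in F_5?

Evaluate at each of the 5 elements of F_5:
f(0) = 0 → root; f(1) = 2; f(2) = 1; f(3) = 0 → root; f(4) = 0 → root.
Roots: {0, 3, 4}.

3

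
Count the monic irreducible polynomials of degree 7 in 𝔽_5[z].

By the necklace-counting formula, N_5(7) = (1/7) Σ_{d|7} μ(7/d)·5^d.
Divisors of 7: 1, 7; μ(7/d) for each: -1, 1.
Σ = − 5^1 + 5^7 = 78120.
N = 78120/7 = 11160.

11160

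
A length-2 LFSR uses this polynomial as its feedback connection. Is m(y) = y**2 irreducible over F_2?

Check for roots in F_2: m(0) = 0 → root; m(1) = 1.
m(0) = 0, so (y) divides m(y); m is reducible.

No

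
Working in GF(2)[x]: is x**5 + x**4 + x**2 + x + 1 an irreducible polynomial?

Write f(x) = x**5 + x**4 + x**2 + x + 1.
Check for roots in GF(2): f(0) = 1; f(1) = 1.
No roots, so no linear factors.
Monic irreducibles of degree 2 over GF(2): x**2 + x + 1.
None of them divide f (all give nonzero remainder).
No irreducible factor of degree ≤ 2 exists, so f is irreducible over GF(2).

Yes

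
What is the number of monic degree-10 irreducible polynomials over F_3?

By the necklace-counting formula, N_3(10) = (1/10) Σ_{d|10} μ(10/d)·3^d.
Divisors of 10: 1, 2, 5, 10; μ(10/d) for each: 1, -1, -1, 1.
Σ = 3^1 − 3^2 − 3^5 + 3^10 = 58800.
N = 58800/10 = 5880.

5880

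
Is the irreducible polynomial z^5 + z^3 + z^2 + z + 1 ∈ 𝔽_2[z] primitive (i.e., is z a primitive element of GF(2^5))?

Yes

Write f(z) = z^5 + z^3 + z^2 + z + 1.
|GF(2^5)^×| = 2^5 − 1 = 31. Prime factorization: 31 = 31.
f is primitive ⇔ z has order 31 in GF(2)[z]/(f), i.e. z^(31/q) ≠ 1 for each prime q | 31.
z^(1) mod f = z.
None equal 1, so z has full order 31; f is primitive.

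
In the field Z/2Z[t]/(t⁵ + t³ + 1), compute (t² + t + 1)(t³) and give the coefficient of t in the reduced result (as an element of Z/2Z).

Multiply in Z/2Z[t]: (t² + t + 1)·(t³) = t⁵ + t⁴ + t³.
Reduce using t⁵ ≡ t³ + 1 (mod t⁵ + t³ + 1).
Reduced: t⁴ + 1.

0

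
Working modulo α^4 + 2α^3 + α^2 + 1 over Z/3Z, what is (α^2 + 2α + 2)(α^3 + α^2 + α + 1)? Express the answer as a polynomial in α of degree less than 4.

2α^3 + α^2 + 1

Multiply in Z/3Z[α]: (α^2 + 2α + 2)·(α^3 + α^2 + α + 1) = α^5 + 2α^3 + 2α^2 + α + 2.
Reduce using α^4 ≡ α^3 + 2α^2 + 2 (mod α^4 + 2α^3 + α^2 + 1).
Reduced: 2α^3 + α^2 + 1.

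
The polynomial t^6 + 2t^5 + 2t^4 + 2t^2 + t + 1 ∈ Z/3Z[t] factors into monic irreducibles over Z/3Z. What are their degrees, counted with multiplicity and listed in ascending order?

Write h(t) = t^6 + 2t^5 + 2t^4 + 2t^2 + t + 1.
Roots in Z/3Z: h(0) = 1; h(1) = 0 → root; h(2) = 0 → root.
Linear factors from roots: (t + 2), (t + 1).
Complete factorization: h(t) = (t + 1)·(t + 2)·(t^2 + 1)·(t^2 + 2t + 2).
Factor degrees with multiplicity: 1 + 1 + 2 + 2 = 6.

1, 1, 2, 2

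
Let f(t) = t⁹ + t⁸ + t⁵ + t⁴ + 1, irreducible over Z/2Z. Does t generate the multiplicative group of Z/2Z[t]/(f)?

|GF(2^9)^×| = 2^9 − 1 = 511. Prime factorization: 511 = 7·73.
f is primitive ⇔ t has order 511 in GF(2)[t]/(f), i.e. t^(511/q) ≠ 1 for each prime q | 511.
t^(73) mod f = t⁸ + t⁶ + t⁵ + t⁴ + t³ + t² + 1.
t^(7) mod f = t⁷.
None equal 1, so t has full order 511; f is primitive.

Yes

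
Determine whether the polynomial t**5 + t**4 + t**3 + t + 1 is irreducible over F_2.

Yes

Write f(t) = t**5 + t**4 + t**3 + t + 1.
Check for roots in F_2: f(0) = 1; f(1) = 1.
No roots, so no linear factors.
Monic irreducibles of degree 2 over GF(2): t**2 + t + 1.
None of them divide f (all give nonzero remainder).
No irreducible factor of degree ≤ 2 exists, so f is irreducible over GF(2).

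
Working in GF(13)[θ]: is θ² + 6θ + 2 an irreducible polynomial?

Yes

Write m(θ) = θ² + 6θ + 2.
Check each element of GF(13) for a root: m(0)=2, m(1)=9, m(2)=5, m(3)=3, m(4)=3, m(5)=5, m(6)=9, m(7)=2, m(8)=10, m(9)=7, m(10)=6, m(11)=7, m(12)=10.
No roots. A degree-2 polynomial over a field with no linear factor is irreducible.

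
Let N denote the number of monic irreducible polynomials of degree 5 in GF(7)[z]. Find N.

3360

By the necklace-counting formula, N_7(5) = (1/5) Σ_{d|5} μ(5/d)·7^d.
Divisors of 5: 1, 5; μ(5/d) for each: -1, 1.
Σ = − 7^1 + 7^5 = 16800.
N = 16800/5 = 3360.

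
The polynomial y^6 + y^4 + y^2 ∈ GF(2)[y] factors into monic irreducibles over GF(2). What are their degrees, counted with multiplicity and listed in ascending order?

Write f(y) = y^6 + y^4 + y^2.
Roots in GF(2): f(0) = 0 → root; f(1) = 1.
Linear factors from roots: (y).
Complete factorization: f(y) = (y)^2·(y^2 + y + 1)^2.
Factor degrees with multiplicity: 1 + 1 + 2 + 2 = 6.

1, 1, 2, 2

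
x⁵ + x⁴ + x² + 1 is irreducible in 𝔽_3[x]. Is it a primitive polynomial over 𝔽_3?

Yes

Write f(x) = x⁵ + x⁴ + x² + 1.
|GF(3^5)^×| = 3^5 − 1 = 242. Prime factorization: 242 = 2·11^2.
f is primitive ⇔ x has order 242 in GF(3)[x]/(f), i.e. x^(242/q) ≠ 1 for each prime q | 242.
x^(121) mod f = 2.
x^(22) mod f = x⁴ + 2x³ + 2x².
None equal 1, so x has full order 242; f is primitive.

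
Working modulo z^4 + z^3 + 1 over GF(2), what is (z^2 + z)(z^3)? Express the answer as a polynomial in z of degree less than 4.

z

Multiply in GF(2)[z]: (z^2 + z)·(z^3) = z^5 + z^4.
Reduce using z^4 ≡ z^3 + 1 (mod z^4 + z^3 + 1).
Reduced: z.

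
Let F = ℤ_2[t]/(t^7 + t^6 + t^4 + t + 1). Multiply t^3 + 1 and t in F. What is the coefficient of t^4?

Multiply in ℤ_2[t]: (t^3 + 1)·(t) = t^4 + t.
Reduced: t^4 + t.

1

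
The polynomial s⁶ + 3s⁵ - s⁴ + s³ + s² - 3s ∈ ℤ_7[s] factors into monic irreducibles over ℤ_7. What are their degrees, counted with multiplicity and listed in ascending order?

Write g(s) = s⁶ + 3s⁵ - s⁴ + s³ + s² - 3s.
Linear factors from roots: (s), (s + 1).
Complete factorization: g(s) = (s)·(s + 1)·(s² + 2)·(s² + 2s + 2).
Factor degrees with multiplicity: 1 + 1 + 2 + 2 = 6.

1, 1, 2, 2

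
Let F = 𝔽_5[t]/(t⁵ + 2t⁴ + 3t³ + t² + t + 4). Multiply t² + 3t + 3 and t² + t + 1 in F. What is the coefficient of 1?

Multiply in 𝔽_5[t]: (t² + 3t + 3)·(t² + t + 1) = t⁴ + 4t³ + 2t² + t + 3.
Reduced: t⁴ + 4t³ + 2t² + t + 3.

3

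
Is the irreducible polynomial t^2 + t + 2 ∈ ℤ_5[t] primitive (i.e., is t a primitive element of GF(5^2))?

Yes

Write f(t) = t^2 + t + 2.
|GF(5^2)^×| = 5^2 − 1 = 24. Prime factorization: 24 = 2^3·3.
f is primitive ⇔ t has order 24 in GF(5)[t]/(f), i.e. t^(24/q) ≠ 1 for each prime q | 24.
t^(12) mod f = 4.
t^(8) mod f = 3t + 1.
None equal 1, so t has full order 24; f is primitive.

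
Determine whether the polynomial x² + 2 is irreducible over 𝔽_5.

Yes

Write P(x) = x² + 2.
Check for roots in 𝔽_5: P(0) = 2; P(1) = 3; P(2) = 1; P(3) = 1; P(4) = 3.
No roots. A degree-2 polynomial over a field with no linear factor is irreducible.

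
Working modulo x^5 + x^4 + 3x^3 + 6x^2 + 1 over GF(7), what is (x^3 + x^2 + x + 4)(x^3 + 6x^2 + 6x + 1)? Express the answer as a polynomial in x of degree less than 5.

Multiply in GF(7)[x]: (x^3 + x^2 + x + 4)·(x^3 + 6x^2 + 6x + 1) = x^6 + 6x^4 + 3x^3 + 3x^2 + 4x + 4.
Reduce using x^5 ≡ 6x^4 + 4x^3 + x^2 + 6 (mod x^5 + x^4 + 3x^3 + 6x^2 + 1).
Reduced: 4x^4 + 2x^2 + 3x + 5.

4x^4 + 2x^2 + 3x + 5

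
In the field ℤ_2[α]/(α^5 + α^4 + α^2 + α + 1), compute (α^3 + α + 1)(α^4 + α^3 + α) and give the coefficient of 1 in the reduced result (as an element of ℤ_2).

1

Multiply in ℤ_2[α]: (α^3 + α + 1)·(α^4 + α^3 + α) = α^7 + α^6 + α^5 + α^4 + α^3 + α^2 + α.
Reduce using α^5 ≡ α^4 + α^2 + α + 1 (mod α^5 + α^4 + α^2 + α + 1).
Reduced: α^4 + α^2 + 1.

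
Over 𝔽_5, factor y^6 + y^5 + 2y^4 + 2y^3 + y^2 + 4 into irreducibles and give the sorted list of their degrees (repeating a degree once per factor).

Write h(y) = y^6 + y^5 + 2y^4 + 2y^3 + y^2 + 4.
Roots in 𝔽_5: h(0) = 4; h(1) = 1; h(2) = 2; h(3) = 1; h(4) = 0 → root.
Linear factors from roots: (y + 1).
Complete factorization: h(y) = (y + 1)^2·(y^2 + y + 1)·(y^2 + 3y + 4).
Factor degrees with multiplicity: 1 + 1 + 2 + 2 = 6.

1, 1, 2, 2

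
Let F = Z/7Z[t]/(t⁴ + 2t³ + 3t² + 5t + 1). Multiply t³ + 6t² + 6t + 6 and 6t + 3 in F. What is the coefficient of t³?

6

Multiply in Z/7Z[t]: (t³ + 6t² + 6t + 6)·(6t + 3) = 6t⁴ + 4t³ + 5t² + 5t + 4.
Reduce using t⁴ ≡ 5t³ + 4t² + 2t + 6 (mod t⁴ + 2t³ + 3t² + 5t + 1).
Reduced: 6t³ + t² + 3t + 5.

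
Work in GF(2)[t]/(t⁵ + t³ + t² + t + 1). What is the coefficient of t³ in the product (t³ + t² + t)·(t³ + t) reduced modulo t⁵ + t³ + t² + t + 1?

1

Multiply in GF(2)[t]: (t³ + t² + t)·(t³ + t) = t⁶ + t⁵ + t³ + t².
Reduce using t⁵ ≡ t³ + t² + t + 1 (mod t⁵ + t³ + t² + t + 1).
Reduced: t⁴ + t³ + t² + 1.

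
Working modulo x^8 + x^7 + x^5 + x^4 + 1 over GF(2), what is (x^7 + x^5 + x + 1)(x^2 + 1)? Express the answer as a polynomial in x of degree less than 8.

Multiply in GF(2)[x]: (x^7 + x^5 + x + 1)·(x^2 + 1) = x^9 + x^5 + x^3 + x^2 + x + 1.
Reduce using x^8 ≡ x^7 + x^5 + x^4 + 1 (mod x^8 + x^7 + x^5 + x^4 + 1).
Reduced: x^7 + x^6 + x^5 + x^4 + x^3 + x^2.

x^7 + x^6 + x^5 + x^4 + x^3 + x^2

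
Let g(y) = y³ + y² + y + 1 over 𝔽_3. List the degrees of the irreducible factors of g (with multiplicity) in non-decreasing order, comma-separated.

Roots in 𝔽_3: g(0) = 1; g(1) = 1; g(2) = 0 → root.
Linear factors from roots: (y + 1).
Complete factorization: g(y) = (y + 1)·(y² + 1).
Factor degrees with multiplicity: 1 + 2 = 3.

1, 2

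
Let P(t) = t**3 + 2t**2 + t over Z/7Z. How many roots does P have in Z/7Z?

Evaluate at each of the 7 elements of Z/7Z:
P(0) = 0 → root; P(1) = 4; P(2) = 4; P(3) = 6; P(4) = 2; P(5) = 5; P(6) = 0 → root.
Roots: {0, 6}.

2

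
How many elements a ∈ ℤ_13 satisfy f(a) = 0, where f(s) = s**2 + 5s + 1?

0

Evaluate at each of the 13 elements of ℤ_13:
f(0) = 1; f(1) = 7; f(2) = 2; f(3) = 12; f(4) = 11; f(5) = 12; f(6) = 2; f(7) = 7; f(8) = 1; f(9) = 10; f(10) = 8; f(11) = 8; f(12) = 10.
No element is a root.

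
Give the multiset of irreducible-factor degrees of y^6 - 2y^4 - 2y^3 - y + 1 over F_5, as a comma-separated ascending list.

Write f(y) = y^6 - 2y^4 - 2y^3 - y + 1.
Roots in F_5: f(0) = 1; f(1) = 2; f(2) = 0 → root; f(3) = 1; f(4) = 3.
Linear factors from roots: (y - 2).
Complete factorization: f(y) = (y - 2)·(y^2 + y + 2)·(y^3 + y^2 - y + 1).
Factor degrees with multiplicity: 1 + 2 + 3 = 6.

1, 2, 3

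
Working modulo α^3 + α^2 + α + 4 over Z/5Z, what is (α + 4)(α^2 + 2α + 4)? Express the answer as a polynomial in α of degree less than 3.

Multiply in Z/5Z[α]: (α + 4)·(α^2 + 2α + 4) = α^3 + α^2 + 2α + 1.
Reduce using α^3 ≡ 4α^2 + 4α + 1 (mod α^3 + α^2 + α + 4).
Reduced: α + 2.

α + 2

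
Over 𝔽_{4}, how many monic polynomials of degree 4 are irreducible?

The number of monic irreducibles of degree 4 over GF(4) is (1/4)·Σ_{d∣4} μ(4/d) 4^d.
Divisors of 4: 1, 2, 4; μ(4/d) for each: 0, -1, 1.
Σ = − 4^2 + 4^4 = 240.
N = 240/4 = 60.

60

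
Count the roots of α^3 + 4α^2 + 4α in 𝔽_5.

2

Write h(α) = α^3 + 4α^2 + 4α.
Evaluate at each of the 5 elements of 𝔽_5:
h(0) = 0 → root; h(1) = 4; h(2) = 2; h(3) = 0 → root; h(4) = 4.
Roots: {0, 3}.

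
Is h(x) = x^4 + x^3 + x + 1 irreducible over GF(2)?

Check for roots in GF(2): h(0) = 1; h(1) = 0 → root.
h(1) = 0, so (x − 1) divides h(x); h is reducible.

No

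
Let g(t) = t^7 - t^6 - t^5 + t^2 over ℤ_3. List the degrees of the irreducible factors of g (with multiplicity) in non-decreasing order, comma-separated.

Roots in ℤ_3: g(0) = 0 → root; g(1) = 0 → root; g(2) = 0 → root.
Linear factors from roots: (t), (t - 1), (t + 1).
Complete factorization: g(t) = (t - 1)·(t)^2·(t + 1)^2·(t^2 + t - 1).
Factor degrees with multiplicity: 1 + 1 + 1 + 1 + 1 + 2 = 7.

1, 1, 1, 1, 1, 2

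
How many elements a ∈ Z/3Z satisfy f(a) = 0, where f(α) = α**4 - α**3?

2

Evaluate at each of the 3 elements of Z/3Z:
f(0) = 0 → root; f(1) = 0 → root; f(2) = 2.
Roots: {0, 1}.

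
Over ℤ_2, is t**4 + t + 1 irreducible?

Yes

Write P(t) = t**4 + t + 1.
Check for roots in ℤ_2: P(0) = 1; P(1) = 1.
No roots, so no linear factors.
Monic irreducibles of degree 2 over GF(2): t**2 + t + 1.
None of them divide P (all give nonzero remainder).
No irreducible factor of degree ≤ 2 exists, so P is irreducible over GF(2).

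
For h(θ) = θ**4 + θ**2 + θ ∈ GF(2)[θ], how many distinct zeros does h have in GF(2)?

Evaluate at each of the 2 elements of GF(2):
h(0) = 0 → root; h(1) = 1.
Roots: {0}.

1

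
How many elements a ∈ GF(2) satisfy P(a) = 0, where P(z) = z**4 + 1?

Evaluate at each of the 2 elements of GF(2):
P(0) = 1; P(1) = 0 → root.
Roots: {1}.

1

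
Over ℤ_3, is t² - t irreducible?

No

Write f(t) = t² - t.
Check for roots in ℤ_3: f(0) = 0 → root; f(1) = 0 → root; f(2) = 2.
f(0) = 0, so (t) divides f(t); f is reducible.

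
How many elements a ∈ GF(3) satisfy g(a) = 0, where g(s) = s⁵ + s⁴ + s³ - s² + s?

Evaluate at each of the 3 elements of GF(3):
g(0) = 0 → root; g(1) = 0 → root; g(2) = 0 → root.
Roots: {0, 1, 2}.

3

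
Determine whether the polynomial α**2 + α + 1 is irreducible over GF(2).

Yes

Write h(α) = α**2 + α + 1.
Check for roots in GF(2): h(0) = 1; h(1) = 1.
No roots. A degree-2 polynomial over a field with no linear factor is irreducible.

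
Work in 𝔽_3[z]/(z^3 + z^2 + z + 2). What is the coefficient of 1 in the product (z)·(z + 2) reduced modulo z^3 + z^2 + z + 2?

0

Multiply in 𝔽_3[z]: (z)·(z + 2) = z^2 + 2z.
Reduced: z^2 + 2z.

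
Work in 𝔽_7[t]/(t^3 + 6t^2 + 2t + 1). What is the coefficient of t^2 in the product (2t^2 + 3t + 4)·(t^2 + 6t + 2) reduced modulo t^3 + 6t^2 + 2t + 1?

4

Multiply in 𝔽_7[t]: (2t^2 + 3t + 4)·(t^2 + 6t + 2) = 2t^4 + t^3 + 5t^2 + 2t + 1.
Reduce using t^3 ≡ t^2 + 5t + 6 (mod t^3 + 6t^2 + 2t + 1).
Reduced: 4t^2 + t + 5.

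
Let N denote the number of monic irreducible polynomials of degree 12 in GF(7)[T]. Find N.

1153430600

The number of monic irreducibles of degree 12 over GF(7) is (1/12)·Σ_{d∣12} μ(12/d) 7^d.
Divisors of 12: 1, 2, 3, 4, 6, 12; μ(12/d) for each: 0, 1, 0, -1, -1, 1.
Σ = 7^2 − 7^4 − 7^6 + 7^12 = 13841167200.
N = 13841167200/12 = 1153430600.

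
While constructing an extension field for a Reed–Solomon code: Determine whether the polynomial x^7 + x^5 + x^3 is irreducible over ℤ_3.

Write h(x) = x^7 + x^5 + x^3.
Check for roots in ℤ_3: h(0) = 0 → root; h(1) = 0 → root; h(2) = 0 → root.
h(0) = 0, so (x) divides h(x); h is reducible.

No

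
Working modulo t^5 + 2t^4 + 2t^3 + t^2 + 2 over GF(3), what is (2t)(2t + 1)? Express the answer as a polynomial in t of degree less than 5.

t^2 + 2t

Multiply in GF(3)[t]: (2t)·(2t + 1) = t^2 + 2t.
Reduced: t^2 + 2t.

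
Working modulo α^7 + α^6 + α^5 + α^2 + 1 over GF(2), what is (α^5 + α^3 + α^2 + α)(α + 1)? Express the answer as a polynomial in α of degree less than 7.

Multiply in GF(2)[α]: (α^5 + α^3 + α^2 + α)·(α + 1) = α^6 + α^5 + α^4 + α.
Reduced: α^6 + α^5 + α^4 + α.

α^6 + α^5 + α^4 + α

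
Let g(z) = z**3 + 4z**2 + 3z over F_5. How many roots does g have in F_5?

3

Evaluate at each of the 5 elements of F_5:
g(0) = 0 → root; g(1) = 3; g(2) = 0 → root; g(3) = 2; g(4) = 0 → root.
Roots: {0, 2, 4}.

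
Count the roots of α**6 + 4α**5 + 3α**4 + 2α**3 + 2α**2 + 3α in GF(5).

4

Write P(α) = α**6 + 4α**5 + 3α**4 + 2α**3 + 2α**2 + 3α.
Evaluate at each of the 5 elements of GF(5):
P(0) = 0 → root; P(1) = 0 → root; P(2) = 0 → root; P(3) = 0 → root; P(4) = 2.
Roots: {0, 1, 2, 3}.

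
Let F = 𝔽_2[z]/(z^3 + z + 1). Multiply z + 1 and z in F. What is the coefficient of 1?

Multiply in 𝔽_2[z]: (z + 1)·(z) = z^2 + z.
Reduced: z^2 + z.

0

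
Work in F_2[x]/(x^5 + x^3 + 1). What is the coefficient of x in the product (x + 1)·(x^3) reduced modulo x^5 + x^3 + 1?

0

Multiply in F_2[x]: (x + 1)·(x^3) = x^4 + x^3.
Reduced: x^4 + x^3.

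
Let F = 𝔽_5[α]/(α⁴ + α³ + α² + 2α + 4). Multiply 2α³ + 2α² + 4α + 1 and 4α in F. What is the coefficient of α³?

0

Multiply in 𝔽_5[α]: (2α³ + 2α² + 4α + 1)·(4α) = 3α⁴ + 3α³ + α² + 4α.
Reduce using α⁴ ≡ 4α³ + 4α² + 3α + 1 (mod α⁴ + α³ + α² + 2α + 4).
Reduced: 3α² + 3α + 3.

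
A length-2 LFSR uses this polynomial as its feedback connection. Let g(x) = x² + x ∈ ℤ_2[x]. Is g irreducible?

Check for roots in ℤ_2: g(0) = 0 → root; g(1) = 0 → root.
g(0) = 0, so (x) divides g(x); g is reducible.

No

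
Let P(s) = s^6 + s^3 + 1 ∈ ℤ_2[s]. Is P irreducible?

Check for roots in ℤ_2: P(0) = 1; P(1) = 1.
No roots, so no linear factors.
Monic irreducibles of degree 2 over GF(2): s^2 + s + 1.
None of them divide P (all give nonzero remainder).
Monic irreducibles of degree 3 over GF(2): s^3 + s + 1, s^3 + s^2 + 1.
None of them divide P (all give nonzero remainder).
No irreducible factor of degree ≤ 3 exists, so P is irreducible over GF(2).

Yes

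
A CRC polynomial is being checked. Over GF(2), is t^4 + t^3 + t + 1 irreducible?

No

Write f(t) = t^4 + t^3 + t + 1.
Check for roots in GF(2): f(0) = 1; f(1) = 0 → root.
f(1) = 0, so (t − 1) divides f(t); f is reducible.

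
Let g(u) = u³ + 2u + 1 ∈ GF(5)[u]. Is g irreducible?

Check for roots in GF(5): g(0) = 1; g(1) = 4; g(2) = 3; g(3) = 4; g(4) = 3.
No roots. A degree-3 polynomial over a field with no linear factor is irreducible.

Yes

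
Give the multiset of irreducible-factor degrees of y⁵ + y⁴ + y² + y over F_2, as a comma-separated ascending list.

1, 1, 1, 2

Write g(y) = y⁵ + y⁴ + y² + y.
Roots in F_2: g(0) = 0 → root; g(1) = 0 → root.
Linear factors from roots: (y), (y + 1).
Complete factorization: g(y) = (y)·(y + 1)^2·(y² + y + 1).
Factor degrees with multiplicity: 1 + 1 + 1 + 2 = 5.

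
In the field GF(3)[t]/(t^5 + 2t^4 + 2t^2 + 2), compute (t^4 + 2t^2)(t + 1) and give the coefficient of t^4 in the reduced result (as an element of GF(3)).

Multiply in GF(3)[t]: (t^4 + 2t^2)·(t + 1) = t^5 + t^4 + 2t^3 + 2t^2.
Reduce using t^5 ≡ t^4 + t^2 + 1 (mod t^5 + 2t^4 + 2t^2 + 2).
Reduced: 2t^4 + 2t^3 + 1.

2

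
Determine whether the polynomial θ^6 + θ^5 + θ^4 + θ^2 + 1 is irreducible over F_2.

Yes

Write m(θ) = θ^6 + θ^5 + θ^4 + θ^2 + 1.
Check for roots in F_2: m(0) = 1; m(1) = 1.
No roots, so no linear factors.
Monic irreducibles of degree 2 over GF(2): θ^2 + θ + 1.
None of them divide m (all give nonzero remainder).
Monic irreducibles of degree 3 over GF(2): θ^3 + θ + 1, θ^3 + θ^2 + 1.
None of them divide m (all give nonzero remainder).
No irreducible factor of degree ≤ 3 exists, so m is irreducible over GF(2).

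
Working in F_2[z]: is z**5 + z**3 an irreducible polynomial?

No

Write P(z) = z**5 + z**3.
Check for roots in F_2: P(0) = 0 → root; P(1) = 0 → root.
P(0) = 0, so (z) divides P(z); P is reducible.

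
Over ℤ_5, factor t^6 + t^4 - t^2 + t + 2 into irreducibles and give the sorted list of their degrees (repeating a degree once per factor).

1, 2, 3

Write f(t) = t^6 + t^4 - t^2 + t + 2.
Roots in ℤ_5: f(0) = 2; f(1) = 4; f(2) = 0 → root; f(3) = 1; f(4) = 2.
Linear factors from roots: (t - 2).
Complete factorization: f(t) = (t - 2)·(t^2 - 2t - 2)·(t^3 - t^2 - 2).
Factor degrees with multiplicity: 1 + 2 + 3 = 6.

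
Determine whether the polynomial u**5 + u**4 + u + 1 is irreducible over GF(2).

No

Write P(u) = u**5 + u**4 + u + 1.
Check for roots in GF(2): P(0) = 1; P(1) = 0 → root.
P(1) = 0, so (u − 1) divides P(u); P is reducible.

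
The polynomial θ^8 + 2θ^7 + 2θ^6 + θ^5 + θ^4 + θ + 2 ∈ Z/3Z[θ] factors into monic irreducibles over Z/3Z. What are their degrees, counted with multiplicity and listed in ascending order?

Write g(θ) = θ^8 + 2θ^7 + 2θ^6 + θ^5 + θ^4 + θ + 2.
Roots in Z/3Z: g(0) = 2; g(1) = 1; g(2) = 2.
Complete factorization: g(θ) = (θ^4 + θ^2 + 2)·(θ^4 + 2θ^3 + θ^2 + 2θ + 1).
Factor degrees with multiplicity: 4 + 4 = 8.

4, 4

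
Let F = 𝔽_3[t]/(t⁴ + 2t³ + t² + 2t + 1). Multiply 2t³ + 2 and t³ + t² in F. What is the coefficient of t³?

Multiply in 𝔽_3[t]: (2t³ + 2)·(t³ + t²) = 2t⁶ + 2t⁵ + 2t³ + 2t².
Reduce using t⁴ ≡ t³ + 2t² + t + 2 (mod t⁴ + 2t³ + t² + 2t + 1).
Reduced: 2t³ + 2t² + t + 1.

2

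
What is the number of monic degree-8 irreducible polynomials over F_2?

The number of monic irreducibles of degree 8 over GF(2) is (1/8)·Σ_{d∣8} μ(8/d) 2^d.
Divisors of 8: 1, 2, 4, 8; μ(8/d) for each: 0, 0, -1, 1.
Σ = − 2^4 + 2^8 = 240.
N = 240/8 = 30.

30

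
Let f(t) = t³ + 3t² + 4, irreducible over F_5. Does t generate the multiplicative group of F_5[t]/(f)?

No

|GF(5^3)^×| = 5^3 − 1 = 124. Prime factorization: 124 = 2^2·31.
f is primitive ⇔ t has order 124 in GF(5)[t]/(f), i.e. t^(124/q) ≠ 1 for each prime q | 124.
t^(62) mod f = 1
t^(4) mod f = 4t² + t + 2.
Since t^(62) = 1, the order of t divides 62 < 124; not primitive.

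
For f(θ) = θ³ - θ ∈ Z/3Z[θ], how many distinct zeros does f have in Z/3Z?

Evaluate at each of the 3 elements of Z/3Z:
f(0) = 0 → root; f(1) = 0 → root; f(2) = 0 → root.
Roots: {0, 1, 2}.

3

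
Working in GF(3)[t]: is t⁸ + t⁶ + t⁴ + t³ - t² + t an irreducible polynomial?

Write h(t) = t⁸ + t⁶ + t⁴ + t³ - t² + t.
Check for roots in GF(3): h(0) = 0 → root; h(1) = 1; h(2) = 0 → root.
h(0) = 0, so (t) divides h(t); h is reducible.

No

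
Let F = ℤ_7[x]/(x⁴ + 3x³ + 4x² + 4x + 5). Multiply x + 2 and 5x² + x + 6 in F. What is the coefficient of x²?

4

Multiply in ℤ_7[x]: (x + 2)·(5x² + x + 6) = 5x³ + 4x² + x + 5.
Reduced: 5x³ + 4x² + x + 5.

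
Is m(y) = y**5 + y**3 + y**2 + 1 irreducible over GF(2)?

Check for roots in GF(2): m(0) = 1; m(1) = 0 → root.
m(1) = 0, so (y − 1) divides m(y); m is reducible.

No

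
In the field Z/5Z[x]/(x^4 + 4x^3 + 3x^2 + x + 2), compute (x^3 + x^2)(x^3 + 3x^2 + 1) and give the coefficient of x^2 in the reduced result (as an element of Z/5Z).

4

Multiply in Z/5Z[x]: (x^3 + x^2)·(x^3 + 3x^2 + 1) = x^6 + 4x^5 + 3x^4 + x^3 + x^2.
Reduce using x^4 ≡ x^3 + 2x^2 + 4x + 3 (mod x^4 + 4x^3 + 3x^2 + x + 2).
Reduced: 4x^2.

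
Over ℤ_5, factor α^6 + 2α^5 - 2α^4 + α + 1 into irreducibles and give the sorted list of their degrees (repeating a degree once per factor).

6

Write f(α) = α^6 + 2α^5 - 2α^4 + α + 1.
Roots in ℤ_5: f(0) = 1; f(1) = 3; f(2) = 4; f(3) = 2; f(4) = 2.
Complete factorization: f(α) = (α^6 + 2α^5 - 2α^4 + α + 1).
Factor degrees with multiplicity: 6 = 6.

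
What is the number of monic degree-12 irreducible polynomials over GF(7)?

By the necklace-counting formula, N_7(12) = (1/12) Σ_{d|12} μ(12/d)·7^d.
Divisors of 12: 1, 2, 3, 4, 6, 12; μ(12/d) for each: 0, 1, 0, -1, -1, 1.
Σ = 7^2 − 7^4 − 7^6 + 7^12 = 13841167200.
N = 13841167200/12 = 1153430600.

1153430600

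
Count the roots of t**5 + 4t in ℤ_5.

Write f(t) = t**5 + 4t.
Evaluate at each of the 5 elements of ℤ_5:
f(0) = 0 → root; f(1) = 0 → root; f(2) = 0 → root; f(3) = 0 → root; f(4) = 0 → root.
Roots: {0, 1, 2, 3, 4}.

5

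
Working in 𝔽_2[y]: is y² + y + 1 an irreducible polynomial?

Yes

Write m(y) = y² + y + 1.
Check for roots in 𝔽_2: m(0) = 1; m(1) = 1.
No roots. A degree-2 polynomial over a field with no linear factor is irreducible.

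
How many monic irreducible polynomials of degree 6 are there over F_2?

9

Gauss's count: N_{2}(6) = (1/6) Σ_{d|6} μ(6/d)·2^d.
Divisors of 6: 1, 2, 3, 6; μ(6/d) for each: 1, -1, -1, 1.
Σ = 2^1 − 2^2 − 2^3 + 2^6 = 54.
N = 54/6 = 9.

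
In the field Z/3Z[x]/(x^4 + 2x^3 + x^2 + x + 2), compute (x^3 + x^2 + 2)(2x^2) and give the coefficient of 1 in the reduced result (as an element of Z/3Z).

1

Multiply in Z/3Z[x]: (x^3 + x^2 + 2)·(2x^2) = 2x^5 + 2x^4 + x^2.
Reduce using x^4 ≡ x^3 + 2x^2 + 2x + 1 (mod x^4 + 2x^3 + x^2 + x + 2).
Reduced: 2x^3 + x^2 + x + 1.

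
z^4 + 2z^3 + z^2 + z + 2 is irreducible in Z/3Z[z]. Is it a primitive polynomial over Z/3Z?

Yes

Write f(z) = z^4 + 2z^3 + z^2 + z + 2.
|GF(3^4)^×| = 3^4 − 1 = 80. Prime factorization: 80 = 2^4·5.
f is primitive ⇔ z has order 80 in GF(3)[z]/(f), i.e. z^(80/q) ≠ 1 for each prime q | 80.
z^(40) mod f = 2.
z^(16) mod f = z^3 + 1.
None equal 1, so z has full order 80; f is primitive.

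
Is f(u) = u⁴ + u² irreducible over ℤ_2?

Check for roots in ℤ_2: f(0) = 0 → root; f(1) = 0 → root.
f(0) = 0, so (u) divides f(u); f is reducible.

No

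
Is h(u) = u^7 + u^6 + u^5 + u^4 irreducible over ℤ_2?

No

Check for roots in ℤ_2: h(0) = 0 → root; h(1) = 0 → root.
h(0) = 0, so (u) divides h(u); h is reducible.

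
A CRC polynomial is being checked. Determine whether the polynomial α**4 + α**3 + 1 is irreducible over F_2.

Yes

Write f(α) = α**4 + α**3 + 1.
Check for roots in F_2: f(0) = 1; f(1) = 1.
No roots, so no linear factors.
Monic irreducibles of degree 2 over GF(2): α**2 + α + 1.
None of them divide f (all give nonzero remainder).
No irreducible factor of degree ≤ 2 exists, so f is irreducible over GF(2).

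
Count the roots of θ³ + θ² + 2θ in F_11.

Write f(θ) = θ³ + θ² + 2θ.
Evaluate at each of the 11 elements of F_11:
f(0) = 0 → root; f(1) = 4; f(2) = 5; f(3) = 9; f(4) = 0 → root; f(5) = 6; f(6) = 0 → root; f(7) = 10; f(8) = 9; f(9) = 3; f(10) = 9.
Roots: {0, 4, 6}.

3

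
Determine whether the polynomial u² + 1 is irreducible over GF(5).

Write g(u) = u² + 1.
Check for roots in GF(5): g(0) = 1; g(1) = 2; g(2) = 0 → root; g(3) = 0 → root; g(4) = 2.
g(2) = 0, so (u − 2) divides g(u); g is reducible.

No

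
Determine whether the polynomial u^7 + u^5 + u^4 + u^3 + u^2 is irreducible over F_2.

No

Write h(u) = u^7 + u^5 + u^4 + u^3 + u^2.
Check for roots in F_2: h(0) = 0 → root; h(1) = 1.
h(0) = 0, so (u) divides h(u); h is reducible.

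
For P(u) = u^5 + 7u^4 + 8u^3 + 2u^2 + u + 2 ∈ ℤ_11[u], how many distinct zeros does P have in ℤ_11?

4

Evaluate at each of the 11 elements of ℤ_11:
P(0) = 2; P(1) = 10; P(2) = 0 → root; P(3) = 4; P(4) = 0 → root; P(5) = 10; P(6) = 0 → root; P(7) = 0 → root; P(8) = 4; P(9) = 2; P(10) = 1.
Roots: {2, 4, 6, 7}.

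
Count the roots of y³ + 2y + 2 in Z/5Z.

2

Write g(y) = y³ + 2y + 2.
Evaluate at each of the 5 elements of Z/5Z:
g(0) = 2; g(1) = 0 → root; g(2) = 4; g(3) = 0 → root; g(4) = 4.
Roots: {1, 3}.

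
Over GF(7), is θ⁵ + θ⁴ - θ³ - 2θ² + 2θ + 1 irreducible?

Write m(θ) = θ⁵ + θ⁴ - θ³ - 2θ² + 2θ + 1.
Check for roots in GF(7): m(0) = 1; m(1) = 2; m(2) = 2; m(3) = 6; m(4) = 3; m(5) = 2; m(6) = 5.
No roots, so no linear factors.
Degree-2 irreducible divisors: test the 21 monic irreducibles of degree 2 over GF(7).
None of them divide m (all give nonzero remainder).
No irreducible factor of degree ≤ 2 exists, so m is irreducible over GF(7).

Yes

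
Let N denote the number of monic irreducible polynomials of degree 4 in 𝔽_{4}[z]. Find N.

By the necklace-counting formula, N_4(4) = (1/4) Σ_{d|4} μ(4/d)·4^d.
Divisors of 4: 1, 2, 4; μ(4/d) for each: 0, -1, 1.
Σ = − 4^2 + 4^4 = 240.
N = 240/4 = 60.

60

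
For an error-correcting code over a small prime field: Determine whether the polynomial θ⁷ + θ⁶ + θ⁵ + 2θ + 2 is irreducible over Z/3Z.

Write g(θ) = θ⁷ + θ⁶ + θ⁵ + 2θ + 2.
Check for roots in Z/3Z: g(0) = 2; g(1) = 1; g(2) = 2.
No roots, so no linear factors.
Monic irreducibles of degree 2 over GF(3): θ² + 1, θ² + θ + 2, θ² + 2θ + 2.
None of them divide g (all give nonzero remainder).
Degree-3 irreducible divisors: test the 8 monic irreducibles of degree 3 over GF(3).
None of them divide g (all give nonzero remainder).
No irreducible factor of degree ≤ 3 exists, so g is irreducible over GF(3).

Yes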